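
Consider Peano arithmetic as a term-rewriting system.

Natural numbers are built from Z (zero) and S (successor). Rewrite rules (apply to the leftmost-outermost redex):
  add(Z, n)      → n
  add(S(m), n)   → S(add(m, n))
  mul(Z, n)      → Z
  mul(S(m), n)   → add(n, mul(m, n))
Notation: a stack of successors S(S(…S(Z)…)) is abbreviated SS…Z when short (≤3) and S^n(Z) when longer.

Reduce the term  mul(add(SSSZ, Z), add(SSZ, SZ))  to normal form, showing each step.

Answer: normal form = S^9(Z)  (in 29 steps)

Reduction:
  start: mul(add(SSSZ, Z), add(SSZ, SZ))
  step 1: mul(S(add(SSZ, Z)), add(SSZ, SZ))
  step 2: add(add(SSZ, SZ), mul(add(SSZ, Z), add(SSZ, SZ)))
  step 3: add(S(add(SZ, SZ)), mul(add(SSZ, Z), add(SSZ, SZ)))
  step 4: S(add(add(SZ, SZ), mul(add(SSZ, Z), add(SSZ, SZ))))
  step 5: S(add(S(add(Z, SZ)), mul(add(SSZ, Z), add(SSZ, SZ))))
  step 6: S(S(add(add(Z, SZ), mul(add(SSZ, Z), add(SSZ, SZ)))))
  step 7: S(S(add(SZ, mul(add(SSZ, Z), add(SSZ, SZ)))))
  step 8: S(S(S(add(Z, mul(add(SSZ, Z), add(SSZ, SZ))))))
  step 9: S(S(S(mul(add(SSZ, Z), add(SSZ, SZ)))))
  step 10: S(S(S(mul(S(add(SZ, Z)), add(SSZ, SZ)))))
  step 11: S(S(S(add(add(SSZ, SZ), mul(add(SZ, Z), add(SSZ, SZ))))))
  step 12: S(S(S(add(S(add(SZ, SZ)), mul(add(SZ, Z), add(SSZ, SZ))))))
  step 13: S(S(S(S(add(add(SZ, SZ), mul(add(SZ, Z), add(SSZ, SZ)))))))
  step 14: S(S(S(S(add(S(add(Z, SZ)), mul(add(SZ, Z), add(SSZ, SZ)))))))
  step 15: S(S(S(S(S(add(add(Z, SZ), mul(add(SZ, Z), add(SSZ, SZ))))))))
  step 16: S(S(S(S(S(add(SZ, mul(add(SZ, Z), add(SSZ, SZ))))))))
  step 17: S(S(S(S(S(S(add(Z, mul(add(SZ, Z), add(SSZ, SZ)))))))))
  step 18: S(S(S(S(S(S(mul(add(SZ, Z), add(SSZ, SZ))))))))
  step 19: S(S(S(S(S(S(mul(S(add(Z, Z)), add(SSZ, SZ))))))))
  step 20: S(S(S(S(S(S(add(add(SSZ, SZ), mul(add(Z, Z), add(SSZ, SZ)))))))))
  step 21: S(S(S(S(S(S(add(S(add(SZ, SZ)), mul(add(Z, Z), add(SSZ, SZ)))))))))
  step 22: S(S(S(S(S(S(S(add(add(SZ, SZ), mul(add(Z, Z), add(SSZ, SZ))))))))))
  step 23: S(S(S(S(S(S(S(add(S(add(Z, SZ)), mul(add(Z, Z), add(SSZ, SZ))))))))))
  step 24: S(S(S(S(S(S(S(S(add(add(Z, SZ), mul(add(Z, Z), add(SSZ, SZ)))))))))))
  step 25: S(S(S(S(S(S(S(S(add(SZ, mul(add(Z, Z), add(SSZ, SZ)))))))))))
  step 26: S(S(S(S(S(S(S(S(S(add(Z, mul(add(Z, Z), add(SSZ, SZ))))))))))))
  step 27: S(S(S(S(S(S(S(S(S(mul(add(Z, Z), add(SSZ, SZ)))))))))))
  step 28: S(S(S(S(S(S(S(S(S(mul(Z, add(SSZ, SZ)))))))))))
  step 29: S^9(Z)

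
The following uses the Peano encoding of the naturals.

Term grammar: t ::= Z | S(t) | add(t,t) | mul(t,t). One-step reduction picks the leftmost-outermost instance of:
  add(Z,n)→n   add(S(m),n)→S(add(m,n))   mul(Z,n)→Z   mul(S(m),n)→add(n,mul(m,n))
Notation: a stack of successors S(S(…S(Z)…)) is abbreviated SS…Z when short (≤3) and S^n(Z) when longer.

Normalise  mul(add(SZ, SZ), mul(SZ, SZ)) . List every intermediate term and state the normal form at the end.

  start: mul(add(SZ, SZ), mul(SZ, SZ))
  [1] mul(S(add(Z, SZ)), mul(SZ, SZ))
  [2] add(mul(SZ, SZ), mul(add(Z, SZ), mul(SZ, SZ)))
  [3] add(add(SZ, mul(Z, SZ)), mul(add(Z, SZ), mul(SZ, SZ)))
  [4] add(S(add(Z, mul(Z, SZ))), mul(add(Z, SZ), mul(SZ, SZ)))
  [5] S(add(add(Z, mul(Z, SZ)), mul(add(Z, SZ), mul(SZ, SZ))))
  [6] S(add(mul(Z, SZ), mul(add(Z, SZ), mul(SZ, SZ))))
  [7] S(add(Z, mul(add(Z, SZ), mul(SZ, SZ))))
  [8] S(mul(add(Z, SZ), mul(SZ, SZ)))
  [9] S(mul(SZ, mul(SZ, SZ)))
  [10] S(add(mul(SZ, SZ), mul(Z, mul(SZ, SZ))))
  [11] S(add(add(SZ, mul(Z, SZ)), mul(Z, mul(SZ, SZ))))
  [12] S(add(S(add(Z, mul(Z, SZ))), mul(Z, mul(SZ, SZ))))
  [13] S(S(add(add(Z, mul(Z, SZ)), mul(Z, mul(SZ, SZ)))))
  [14] S(S(add(mul(Z, SZ), mul(Z, mul(SZ, SZ)))))
  [15] S(S(add(Z, mul(Z, mul(SZ, SZ)))))
  [16] S(S(mul(Z, mul(SZ, SZ))))
  [17] SSZ

Answer: normal form = SSZ  (in 17 steps)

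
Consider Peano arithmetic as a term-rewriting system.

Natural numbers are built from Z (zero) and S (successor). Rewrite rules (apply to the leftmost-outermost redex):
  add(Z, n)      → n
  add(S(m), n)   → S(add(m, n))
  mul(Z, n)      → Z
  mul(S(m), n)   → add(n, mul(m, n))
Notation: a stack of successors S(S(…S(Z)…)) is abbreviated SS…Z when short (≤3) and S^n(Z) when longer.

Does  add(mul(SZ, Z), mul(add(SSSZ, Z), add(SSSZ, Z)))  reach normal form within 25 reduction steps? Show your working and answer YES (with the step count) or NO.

  start: add(mul(SZ, Z), mul(add(SSSZ, Z), add(SSSZ, Z)))
  [1] add(add(Z, mul(Z, Z)), mul(add(SSSZ, Z), add(SSSZ, Z)))
  [2] add(mul(Z, Z), mul(add(SSSZ, Z), add(SSSZ, Z)))
  [3] add(Z, mul(add(SSSZ, Z), add(SSSZ, Z)))
  [4] mul(add(SSSZ, Z), add(SSSZ, Z))
  [5] mul(S(add(SSZ, Z)), add(SSSZ, Z))
  [6] add(add(SSSZ, Z), mul(add(SSZ, Z), add(SSSZ, Z)))
  [7] add(S(add(SSZ, Z)), mul(add(SSZ, Z), add(SSSZ, Z)))
  [8] S(add(add(SSZ, Z), mul(add(SSZ, Z), add(SSSZ, Z))))
  [9] S(add(S(add(SZ, Z)), mul(add(SSZ, Z), add(SSSZ, Z))))
  [10] S(S(add(add(SZ, Z), mul(add(SSZ, Z), add(SSSZ, Z)))))
  [11] S(S(add(S(add(Z, Z)), mul(add(SSZ, Z), add(SSSZ, Z)))))
  [12] S(S(S(add(add(Z, Z), mul(add(SSZ, Z), add(SSSZ, Z))))))
  [13] S(S(S(add(Z, mul(add(SSZ, Z), add(SSSZ, Z))))))
  [14] S(S(S(mul(add(SSZ, Z), add(SSSZ, Z)))))
  [15] S(S(S(mul(S(add(SZ, Z)), add(SSSZ, Z)))))
  [16] S(S(S(add(add(SSSZ, Z), mul(add(SZ, Z), add(SSSZ, Z))))))
  [17] S(S(S(add(S(add(SSZ, Z)), mul(add(SZ, Z), add(SSSZ, Z))))))
  [18] S(S(S(S(add(add(SSZ, Z), mul(add(SZ, Z), add(SSSZ, Z)))))))
  [19] S(S(S(S(add(S(add(SZ, Z)), mul(add(SZ, Z), add(SSSZ, Z)))))))
  [20] S(S(S(S(S(add(add(SZ, Z), mul(add(SZ, Z), add(SSSZ, Z))))))))
  [21] S(S(S(S(S(add(S(add(Z, Z)), mul(add(SZ, Z), add(SSSZ, Z))))))))
  [22] S(S(S(S(S(S(add(add(Z, Z), mul(add(SZ, Z), add(SSSZ, Z)))))))))
  [23] S(S(S(S(S(S(add(Z, mul(add(SZ, Z), add(SSSZ, Z)))))))))
  [24] S(S(S(S(S(S(mul(add(SZ, Z), add(SSSZ, Z))))))))
  [25] S(S(S(S(S(S(mul(S(add(Z, Z)), add(SSSZ, Z))))))))

Answer: NO — after 25 steps the term is S(S(S(S(S(S(mul(S(add(Z, Z)), add(SSSZ, Z)))))))), not yet normal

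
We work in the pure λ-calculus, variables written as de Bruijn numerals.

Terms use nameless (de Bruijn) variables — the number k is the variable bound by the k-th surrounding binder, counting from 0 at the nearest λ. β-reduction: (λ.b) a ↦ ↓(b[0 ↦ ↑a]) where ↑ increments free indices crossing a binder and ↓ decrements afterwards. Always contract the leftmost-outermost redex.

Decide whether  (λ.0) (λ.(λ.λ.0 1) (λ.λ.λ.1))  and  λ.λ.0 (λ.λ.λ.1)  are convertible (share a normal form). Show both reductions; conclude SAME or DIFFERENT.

Answer: SAME — A ⇓ λ.λ.0 (λ.λ.λ.1), B ⇓ λ.λ.0 (λ.λ.λ.1)

Reduction:
Term A:
  start: (λ.0) (λ.(λ.λ.0 1) (λ.λ.λ.1))
  step 1: λ.(λ.λ.0 1) (λ.λ.λ.1)
  step 2: λ.λ.0 (λ.λ.λ.1)

Term B:
  start: λ.λ.0 (λ.λ.λ.1)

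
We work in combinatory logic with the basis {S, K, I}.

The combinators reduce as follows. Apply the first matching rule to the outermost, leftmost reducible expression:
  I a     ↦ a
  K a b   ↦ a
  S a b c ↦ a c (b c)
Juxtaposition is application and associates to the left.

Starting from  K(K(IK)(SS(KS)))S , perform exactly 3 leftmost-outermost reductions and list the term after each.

Answer: after 3 steps: K

Derivation:
  start: K(K(IK)(SS(KS)))S
  →1  K(IK)(SS(KS))
  →2  IK
  →3  K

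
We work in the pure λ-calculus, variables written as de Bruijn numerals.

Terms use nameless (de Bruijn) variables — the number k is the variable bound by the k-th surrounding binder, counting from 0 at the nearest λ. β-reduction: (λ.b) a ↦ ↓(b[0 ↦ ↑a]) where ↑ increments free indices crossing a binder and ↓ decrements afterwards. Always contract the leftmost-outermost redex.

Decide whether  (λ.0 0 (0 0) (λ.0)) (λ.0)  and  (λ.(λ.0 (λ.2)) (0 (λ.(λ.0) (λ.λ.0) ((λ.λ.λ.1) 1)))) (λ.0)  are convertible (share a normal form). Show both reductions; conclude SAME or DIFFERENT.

Answer: SAME — A ⇓ λ.0, B ⇓ λ.0

Working:
Term A:
  start: (λ.0 0 (0 0) (λ.0)) (λ.0)
  →1  (λ.0) (λ.0) ((λ.0) (λ.0)) (λ.0)
  →2  (λ.0) ((λ.0) (λ.0)) (λ.0)
  →3  (λ.0) (λ.0) (λ.0)
  →4  (λ.0) (λ.0)
  →5  λ.0

Term B:
  start: (λ.(λ.0 (λ.2)) (0 (λ.(λ.0) (λ.λ.0) ((λ.λ.λ.1) 1)))) (λ.0)
  →1  (λ.0 (λ.λ.0)) ((λ.0) (λ.(λ.0) (λ.λ.0) ((λ.λ.λ.1) (λ.0))))
  →2  (λ.0) (λ.(λ.0) (λ.λ.0) ((λ.λ.λ.1) (λ.0))) (λ.λ.0)
  →3  (λ.(λ.0) (λ.λ.0) ((λ.λ.λ.1) (λ.0))) (λ.λ.0)
  →4  (λ.0) (λ.λ.0) ((λ.λ.λ.1) (λ.0))
  →5  (λ.λ.0) ((λ.λ.λ.1) (λ.0))
  →6  λ.0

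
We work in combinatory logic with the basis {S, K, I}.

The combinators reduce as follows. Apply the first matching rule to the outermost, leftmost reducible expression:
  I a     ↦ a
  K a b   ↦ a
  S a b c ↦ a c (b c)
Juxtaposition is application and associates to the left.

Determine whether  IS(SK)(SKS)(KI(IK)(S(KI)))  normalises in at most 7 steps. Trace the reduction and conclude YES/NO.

Answer: NO — after 7 steps the term is I(S(KI)), not yet normal

Derivation:
  start: IS(SK)(SKS)(KI(IK)(S(KI)))
  [1] S(SK)(SKS)(KI(IK)(S(KI)))
  [2] SK(KI(IK)(S(KI)))(SKS(KI(IK)(S(KI))))
  [3] K(SKS(KI(IK)(S(KI))))(KI(IK)(S(KI))(SKS(KI(IK)(S(KI)))))
  [4] SKS(KI(IK)(S(KI)))
  [5] K(KI(IK)(S(KI)))(S(KI(IK)(S(KI))))
  [6] KI(IK)(S(KI))
  [7] I(S(KI))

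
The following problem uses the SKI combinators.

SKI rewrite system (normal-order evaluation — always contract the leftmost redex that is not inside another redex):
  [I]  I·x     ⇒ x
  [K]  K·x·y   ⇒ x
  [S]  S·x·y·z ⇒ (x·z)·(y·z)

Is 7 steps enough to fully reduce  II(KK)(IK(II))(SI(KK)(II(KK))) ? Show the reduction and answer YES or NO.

  start: II(KK)(IK(II))(SI(KK)(II(KK)))
  →1  I(KK)(IK(II))(SI(KK)(II(KK)))
  →2  KK(IK(II))(SI(KK)(II(KK)))
  →3  K(SI(KK)(II(KK)))
  →4  K(I(II(KK))(KK(II(KK))))
  →5  K(II(KK)(KK(II(KK))))
  →6  K(I(KK)(KK(II(KK))))
  →7  K(KK(KK(II(KK))))

Answer: NO — after 7 steps the term is K(KK(KK(II(KK)))), not yet normal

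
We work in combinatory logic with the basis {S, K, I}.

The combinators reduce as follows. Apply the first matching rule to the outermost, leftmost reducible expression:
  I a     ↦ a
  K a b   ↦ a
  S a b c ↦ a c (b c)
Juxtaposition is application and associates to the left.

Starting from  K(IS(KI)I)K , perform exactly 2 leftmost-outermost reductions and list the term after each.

  start: K(IS(KI)I)K
  step 1: IS(KI)I
  step 2: S(KI)I

Answer: after 2 steps: S(KI)I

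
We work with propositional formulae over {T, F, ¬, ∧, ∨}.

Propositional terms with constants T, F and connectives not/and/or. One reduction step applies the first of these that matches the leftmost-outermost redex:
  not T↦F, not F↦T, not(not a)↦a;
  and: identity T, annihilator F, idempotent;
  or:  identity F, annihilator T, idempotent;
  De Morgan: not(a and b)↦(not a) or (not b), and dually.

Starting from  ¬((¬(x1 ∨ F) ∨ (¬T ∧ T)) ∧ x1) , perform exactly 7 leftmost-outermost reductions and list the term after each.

  start: ¬((¬(x1 ∨ F) ∨ (¬T ∧ T)) ∧ x1)
  step 1: ¬(¬(x1 ∨ F) ∨ (¬T ∧ T)) ∨ ¬x1
  step 2: (¬¬(x1 ∨ F) ∧ ¬(¬T ∧ T)) ∨ ¬x1
  step 3: ((x1 ∨ F) ∧ ¬(¬T ∧ T)) ∨ ¬x1
  step 4: (x1 ∧ ¬(¬T ∧ T)) ∨ ¬x1
  step 5: (x1 ∧ (¬¬T ∨ ¬T)) ∨ ¬x1
  step 6: (x1 ∧ (T ∨ ¬T)) ∨ ¬x1
  step 7: (x1 ∧ T) ∨ ¬x1

Answer: after 7 steps: (x1 ∧ T) ∨ ¬x1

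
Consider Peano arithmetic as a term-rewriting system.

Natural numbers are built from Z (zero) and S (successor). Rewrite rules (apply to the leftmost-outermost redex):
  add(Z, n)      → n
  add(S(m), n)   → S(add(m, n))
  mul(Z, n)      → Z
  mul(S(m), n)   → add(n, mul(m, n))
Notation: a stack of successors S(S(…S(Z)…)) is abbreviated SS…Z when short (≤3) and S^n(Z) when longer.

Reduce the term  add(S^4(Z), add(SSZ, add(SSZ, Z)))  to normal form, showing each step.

  start: add(S^4(Z), add(SSZ, add(SSZ, Z)))
  step 1: S(add(SSSZ, add(SSZ, add(SSZ, Z))))
  step 2: S(S(add(SSZ, add(SSZ, add(SSZ, Z)))))
  step 3: S(S(S(add(SZ, add(SSZ, add(SSZ, Z))))))
  step 4: S(S(S(S(add(Z, add(SSZ, add(SSZ, Z)))))))
  step 5: S(S(S(S(add(SSZ, add(SSZ, Z))))))
  step 6: S(S(S(S(S(add(SZ, add(SSZ, Z)))))))
  step 7: S(S(S(S(S(S(add(Z, add(SSZ, Z))))))))
  step 8: S(S(S(S(S(S(add(SSZ, Z)))))))
  step 9: S(S(S(S(S(S(S(add(SZ, Z))))))))
  step 10: S(S(S(S(S(S(S(S(add(Z, Z)))))))))
  step 11: S^8(Z)

Answer: normal form = S^8(Z)  (in 11 steps)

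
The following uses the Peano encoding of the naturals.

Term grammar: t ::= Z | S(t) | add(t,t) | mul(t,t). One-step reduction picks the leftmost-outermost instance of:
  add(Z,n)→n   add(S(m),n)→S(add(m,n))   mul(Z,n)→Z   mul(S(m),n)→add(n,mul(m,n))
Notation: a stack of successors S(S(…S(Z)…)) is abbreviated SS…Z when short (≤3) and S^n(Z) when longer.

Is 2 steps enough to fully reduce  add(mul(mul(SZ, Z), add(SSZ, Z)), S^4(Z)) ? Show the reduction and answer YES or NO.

  start: add(mul(mul(SZ, Z), add(SSZ, Z)), S^4(Z))
  [1] add(mul(add(Z, mul(Z, Z)), add(SSZ, Z)), S^4(Z))
  [2] add(mul(mul(Z, Z), add(SSZ, Z)), S^4(Z))

Answer: NO — after 2 steps the term is add(mul(mul(Z, Z), add(SSZ, Z)), S^4(Z)), not yet normal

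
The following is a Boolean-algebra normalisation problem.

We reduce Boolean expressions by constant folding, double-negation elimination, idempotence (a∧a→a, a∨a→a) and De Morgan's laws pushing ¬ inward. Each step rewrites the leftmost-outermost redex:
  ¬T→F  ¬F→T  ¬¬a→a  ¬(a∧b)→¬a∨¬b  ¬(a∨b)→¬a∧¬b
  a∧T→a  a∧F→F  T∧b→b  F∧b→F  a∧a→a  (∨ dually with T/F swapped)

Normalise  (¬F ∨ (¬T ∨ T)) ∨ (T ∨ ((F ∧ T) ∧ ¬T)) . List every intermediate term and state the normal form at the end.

Answer: normal form = T  (in 3 steps)

Working:
  start: (¬F ∨ (¬T ∨ T)) ∨ (T ∨ ((F ∧ T) ∧ ¬T))
  →1  (T ∨ (¬T ∨ T)) ∨ (T ∨ ((F ∧ T) ∧ ¬T))
  →2  T ∨ (T ∨ ((F ∧ T) ∧ ¬T))
  →3  T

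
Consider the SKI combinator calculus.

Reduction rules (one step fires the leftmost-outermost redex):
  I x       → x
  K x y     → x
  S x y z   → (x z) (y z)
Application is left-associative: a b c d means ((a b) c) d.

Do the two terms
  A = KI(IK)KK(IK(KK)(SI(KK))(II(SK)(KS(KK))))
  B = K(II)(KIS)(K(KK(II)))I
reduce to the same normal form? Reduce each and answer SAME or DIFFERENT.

Term A:
  start: KI(IK)KK(IK(KK)(SI(KK))(II(SK)(KS(KK))))
  →1  IKK(IK(KK)(SI(KK))(II(SK)(KS(KK))))
  →2  KK(IK(KK)(SI(KK))(II(SK)(KS(KK))))
  →3  K

Term B:
  start: K(II)(KIS)(K(KK(II)))I
  →1  II(K(KK(II)))I
  →2  I(K(KK(II)))I
  →3  K(KK(II))I
  →4  KK(II)
  →5  K

Answer: SAME — A ⇓ K, B ⇓ K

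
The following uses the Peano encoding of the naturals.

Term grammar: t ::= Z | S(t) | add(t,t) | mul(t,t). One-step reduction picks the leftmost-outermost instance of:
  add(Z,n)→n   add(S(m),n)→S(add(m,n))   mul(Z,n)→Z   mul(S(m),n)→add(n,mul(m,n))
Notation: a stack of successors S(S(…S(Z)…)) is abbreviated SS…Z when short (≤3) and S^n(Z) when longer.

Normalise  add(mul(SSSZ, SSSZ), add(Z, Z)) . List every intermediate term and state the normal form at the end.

  start: add(mul(SSSZ, SSSZ), add(Z, Z))
  →1  add(add(SSSZ, mul(SSZ, SSSZ)), add(Z, Z))
  →2  add(S(add(SSZ, mul(SSZ, SSSZ))), add(Z, Z))
  →3  S(add(add(SSZ, mul(SSZ, SSSZ)), add(Z, Z)))
  →4  S(add(S(add(SZ, mul(SSZ, SSSZ))), add(Z, Z)))
  →5  S(S(add(add(SZ, mul(SSZ, SSSZ)), add(Z, Z))))
  →6  S(S(add(S(add(Z, mul(SSZ, SSSZ))), add(Z, Z))))
  →7  S(S(S(add(add(Z, mul(SSZ, SSSZ)), add(Z, Z)))))
  →8  S(S(S(add(mul(SSZ, SSSZ), add(Z, Z)))))
  →9  S(S(S(add(add(SSSZ, mul(SZ, SSSZ)), add(Z, Z)))))
  →10  S(S(S(add(S(add(SSZ, mul(SZ, SSSZ))), add(Z, Z)))))
  →11  S(S(S(S(add(add(SSZ, mul(SZ, SSSZ)), add(Z, Z))))))
  →12  S(S(S(S(add(S(add(SZ, mul(SZ, SSSZ))), add(Z, Z))))))
  →13  S(S(S(S(S(add(add(SZ, mul(SZ, SSSZ)), add(Z, Z)))))))
  →14  S(S(S(S(S(add(S(add(Z, mul(SZ, SSSZ))), add(Z, Z)))))))
  →15  S(S(S(S(S(S(add(add(Z, mul(SZ, SSSZ)), add(Z, Z))))))))
  →16  S(S(S(S(S(S(add(mul(SZ, SSSZ), add(Z, Z))))))))
  →17  S(S(S(S(S(S(add(add(SSSZ, mul(Z, SSSZ)), add(Z, Z))))))))
  →18  S(S(S(S(S(S(add(S(add(SSZ, mul(Z, SSSZ))), add(Z, Z))))))))
  →19  S(S(S(S(S(S(S(add(add(SSZ, mul(Z, SSSZ)), add(Z, Z)))))))))
  →20  S(S(S(S(S(S(S(add(S(add(SZ, mul(Z, SSSZ))), add(Z, Z)))))))))
  →21  S(S(S(S(S(S(S(S(add(add(SZ, mul(Z, SSSZ)), add(Z, Z))))))))))
  →22  S(S(S(S(S(S(S(S(add(S(add(Z, mul(Z, SSSZ))), add(Z, Z))))))))))
  →23  S(S(S(S(S(S(S(S(S(add(add(Z, mul(Z, SSSZ)), add(Z, Z)))))))))))
  →24  S(S(S(S(S(S(S(S(S(add(mul(Z, SSSZ), add(Z, Z)))))))))))
  →25  S(S(S(S(S(S(S(S(S(add(Z, add(Z, Z)))))))))))
  →26  S(S(S(S(S(S(S(S(S(add(Z, Z))))))))))
  →27  S^9(Z)

Answer: normal form = S^9(Z)  (in 27 steps)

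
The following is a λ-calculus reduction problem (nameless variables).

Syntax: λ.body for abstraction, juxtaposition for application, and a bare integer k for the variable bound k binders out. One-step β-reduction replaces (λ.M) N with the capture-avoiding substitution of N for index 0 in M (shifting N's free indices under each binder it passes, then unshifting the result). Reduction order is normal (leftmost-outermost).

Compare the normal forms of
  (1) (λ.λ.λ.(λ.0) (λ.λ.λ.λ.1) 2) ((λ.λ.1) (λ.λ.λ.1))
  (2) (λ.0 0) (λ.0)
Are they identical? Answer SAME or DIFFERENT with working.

Answer: DIFFERENT — A ⇓ λ.λ.λ.λ.λ.1, B ⇓ λ.0

Working:
Term A:
  start: (λ.λ.λ.(λ.0) (λ.λ.λ.λ.1) 2) ((λ.λ.1) (λ.λ.λ.1))
  →1  λ.λ.(λ.0) (λ.λ.λ.λ.1) ((λ.λ.1) (λ.λ.λ.1))
  →2  λ.λ.(λ.λ.λ.λ.1) ((λ.λ.1) (λ.λ.λ.1))
  →3  λ.λ.λ.λ.λ.1

Term B:
  start: (λ.0 0) (λ.0)
  →1  (λ.0) (λ.0)
  →2  λ.0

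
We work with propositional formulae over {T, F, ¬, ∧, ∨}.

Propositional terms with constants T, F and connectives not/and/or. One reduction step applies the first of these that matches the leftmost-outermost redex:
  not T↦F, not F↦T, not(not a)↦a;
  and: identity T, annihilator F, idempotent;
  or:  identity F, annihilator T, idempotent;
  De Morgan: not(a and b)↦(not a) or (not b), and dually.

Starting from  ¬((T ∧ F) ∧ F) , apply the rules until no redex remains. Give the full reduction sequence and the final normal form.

Answer: normal form = T  (in 6 steps)

Reduction:
  start: ¬((T ∧ F) ∧ F)
  →1  ¬(T ∧ F) ∨ ¬F
  →2  (¬T ∨ ¬F) ∨ ¬F
  →3  (F ∨ ¬F) ∨ ¬F
  →4  ¬F ∨ ¬F
  →5  ¬F
  →6  T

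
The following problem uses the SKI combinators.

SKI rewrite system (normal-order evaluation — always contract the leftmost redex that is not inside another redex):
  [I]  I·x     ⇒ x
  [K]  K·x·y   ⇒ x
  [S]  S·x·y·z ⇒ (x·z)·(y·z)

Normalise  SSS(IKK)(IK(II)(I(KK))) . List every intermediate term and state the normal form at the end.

  start: SSS(IKK)(IK(II)(I(KK)))
  step 1: S(IKK)(S(IKK))(IK(II)(I(KK)))
  step 2: IKK(IK(II)(I(KK)))(S(IKK)(IK(II)(I(KK))))
  step 3: KK(IK(II)(I(KK)))(S(IKK)(IK(II)(I(KK))))
  step 4: K(S(IKK)(IK(II)(I(KK))))
  step 5: K(S(KK)(IK(II)(I(KK))))
  step 6: K(S(KK)(K(II)(I(KK))))
  step 7: K(S(KK)(II))
  step 8: K(S(KK)I)

Answer: normal form = K(S(KK)I)  (in 8 steps)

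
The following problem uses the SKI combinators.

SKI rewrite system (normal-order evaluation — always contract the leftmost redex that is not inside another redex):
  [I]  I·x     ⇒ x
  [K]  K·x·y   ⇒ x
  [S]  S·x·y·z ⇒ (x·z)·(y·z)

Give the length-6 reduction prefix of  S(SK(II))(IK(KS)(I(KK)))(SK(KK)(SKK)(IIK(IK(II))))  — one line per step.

Answer: after 6 steps: K(IIK(IK(II)))(K(IIK(IK(II))))(IK(KS)(I(KK))(SK(KK)(SKK)(IIK(IK(II)))))

Reduction:
  start: S(SK(II))(IK(KS)(I(KK)))(SK(KK)(SKK)(IIK(IK(II))))
  →1  SK(II)(SK(KK)(SKK)(IIK(IK(II))))(IK(KS)(I(KK))(SK(KK)(SKK)(IIK(IK(II)))))
  →2  K(SK(KK)(SKK)(IIK(IK(II))))(II(SK(KK)(SKK)(IIK(IK(II)))))(IK(KS)(I(KK))(SK(KK)(SKK)(IIK(IK(II)))))
  →3  SK(KK)(SKK)(IIK(IK(II)))(IK(KS)(I(KK))(SK(KK)(SKK)(IIK(IK(II)))))
  →4  K(SKK)(KK(SKK))(IIK(IK(II)))(IK(KS)(I(KK))(SK(KK)(SKK)(IIK(IK(II)))))
  →5  SKK(IIK(IK(II)))(IK(KS)(I(KK))(SK(KK)(SKK)(IIK(IK(II)))))
  →6  K(IIK(IK(II)))(K(IIK(IK(II))))(IK(KS)(I(KK))(SK(KK)(SKK)(IIK(IK(II)))))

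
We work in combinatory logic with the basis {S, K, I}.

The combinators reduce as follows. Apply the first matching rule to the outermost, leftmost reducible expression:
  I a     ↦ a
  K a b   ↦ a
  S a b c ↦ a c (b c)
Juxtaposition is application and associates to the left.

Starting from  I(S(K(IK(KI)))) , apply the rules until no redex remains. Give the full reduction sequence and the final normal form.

Answer: normal form = S(K(K(KI)))  (in 2 steps)

Derivation:
  start: I(S(K(IK(KI))))
  step 1: S(K(IK(KI)))
  step 2: S(K(K(KI)))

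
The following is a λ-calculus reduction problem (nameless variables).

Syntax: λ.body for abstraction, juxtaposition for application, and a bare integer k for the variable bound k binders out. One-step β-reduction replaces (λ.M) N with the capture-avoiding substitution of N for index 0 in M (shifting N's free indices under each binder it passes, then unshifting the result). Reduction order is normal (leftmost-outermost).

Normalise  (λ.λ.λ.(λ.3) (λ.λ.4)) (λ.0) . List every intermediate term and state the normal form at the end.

  start: (λ.λ.λ.(λ.3) (λ.λ.4)) (λ.0)
  step 1: λ.λ.(λ.λ.0) (λ.λ.λ.0)
  step 2: λ.λ.λ.0

Answer: normal form = λ.λ.λ.0  (in 2 steps)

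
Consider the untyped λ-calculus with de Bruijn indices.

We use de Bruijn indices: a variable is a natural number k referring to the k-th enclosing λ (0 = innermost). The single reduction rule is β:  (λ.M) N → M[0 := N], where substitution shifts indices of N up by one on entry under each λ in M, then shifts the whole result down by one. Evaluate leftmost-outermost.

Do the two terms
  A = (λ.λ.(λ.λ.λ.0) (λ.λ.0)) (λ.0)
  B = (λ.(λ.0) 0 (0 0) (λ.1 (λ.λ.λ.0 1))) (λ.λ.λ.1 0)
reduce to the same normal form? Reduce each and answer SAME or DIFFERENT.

Answer: DIFFERENT — A ⇓ λ.λ.λ.0, B ⇓ λ.λ.λ.1 0

Reduction:
Term A:
  start: (λ.λ.(λ.λ.λ.0) (λ.λ.0)) (λ.0)
  [1] λ.(λ.λ.λ.0) (λ.λ.0)
  [2] λ.λ.λ.0

Term B:
  start: (λ.(λ.0) 0 (0 0) (λ.1 (λ.λ.λ.0 1))) (λ.λ.λ.1 0)
  [1] (λ.0) (λ.λ.λ.1 0) ((λ.λ.λ.1 0) (λ.λ.λ.1 0)) (λ.(λ.λ.λ.1 0) (λ.λ.λ.0 1))
  [2] (λ.λ.λ.1 0) ((λ.λ.λ.1 0) (λ.λ.λ.1 0)) (λ.(λ.λ.λ.1 0) (λ.λ.λ.0 1))
  [3] (λ.λ.1 0) (λ.(λ.λ.λ.1 0) (λ.λ.λ.0 1))
  [4] λ.(λ.(λ.λ.λ.1 0) (λ.λ.λ.0 1)) 0
  [5] λ.(λ.λ.λ.1 0) (λ.λ.λ.0 1)
  [6] λ.λ.λ.1 0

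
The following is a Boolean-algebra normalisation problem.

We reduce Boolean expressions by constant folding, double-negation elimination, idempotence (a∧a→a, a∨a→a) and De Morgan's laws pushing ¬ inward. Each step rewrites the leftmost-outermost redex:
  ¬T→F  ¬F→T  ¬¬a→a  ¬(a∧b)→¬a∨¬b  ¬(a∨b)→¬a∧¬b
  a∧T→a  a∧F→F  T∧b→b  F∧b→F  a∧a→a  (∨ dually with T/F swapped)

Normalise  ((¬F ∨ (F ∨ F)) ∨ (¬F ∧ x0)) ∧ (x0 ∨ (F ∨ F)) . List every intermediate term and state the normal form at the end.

Answer: normal form = x0  (in 6 steps)

Working:
  start: ((¬F ∨ (F ∨ F)) ∨ (¬F ∧ x0)) ∧ (x0 ∨ (F ∨ F))
  →1  ((T ∨ (F ∨ F)) ∨ (¬F ∧ x0)) ∧ (x0 ∨ (F ∨ F))
  →2  (T ∨ (¬F ∧ x0)) ∧ (x0 ∨ (F ∨ F))
  →3  T ∧ (x0 ∨ (F ∨ F))
  →4  x0 ∨ (F ∨ F)
  →5  x0 ∨ F
  →6  x0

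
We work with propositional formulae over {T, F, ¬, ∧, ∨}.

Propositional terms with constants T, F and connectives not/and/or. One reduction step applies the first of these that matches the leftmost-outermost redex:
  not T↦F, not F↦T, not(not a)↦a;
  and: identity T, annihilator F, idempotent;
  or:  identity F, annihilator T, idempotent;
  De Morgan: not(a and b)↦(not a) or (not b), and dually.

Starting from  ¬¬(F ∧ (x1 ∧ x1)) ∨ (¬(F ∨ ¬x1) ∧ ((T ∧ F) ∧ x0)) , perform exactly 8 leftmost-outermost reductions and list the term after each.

Answer: after 8 steps: x1 ∧ (F ∧ x0)

Reduction:
  start: ¬¬(F ∧ (x1 ∧ x1)) ∨ (¬(F ∨ ¬x1) ∧ ((T ∧ F) ∧ x0))
  →1  (F ∧ (x1 ∧ x1)) ∨ (¬(F ∨ ¬x1) ∧ ((T ∧ F) ∧ x0))
  →2  F ∨ (¬(F ∨ ¬x1) ∧ ((T ∧ F) ∧ x0))
  →3  ¬(F ∨ ¬x1) ∧ ((T ∧ F) ∧ x0)
  →4  (¬F ∧ ¬¬x1) ∧ ((T ∧ F) ∧ x0)
  →5  (T ∧ ¬¬x1) ∧ ((T ∧ F) ∧ x0)
  →6  ¬¬x1 ∧ ((T ∧ F) ∧ x0)
  →7  x1 ∧ ((T ∧ F) ∧ x0)
  →8  x1 ∧ (F ∧ x0)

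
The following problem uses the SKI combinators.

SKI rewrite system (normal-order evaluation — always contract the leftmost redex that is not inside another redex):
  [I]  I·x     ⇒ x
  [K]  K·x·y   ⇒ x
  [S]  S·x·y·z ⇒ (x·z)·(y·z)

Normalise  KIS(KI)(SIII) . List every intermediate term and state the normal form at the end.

Answer: normal form = I  (in 3 steps)

Reduction:
  start: KIS(KI)(SIII)
  step 1: I(KI)(SIII)
  step 2: KI(SIII)
  step 3: I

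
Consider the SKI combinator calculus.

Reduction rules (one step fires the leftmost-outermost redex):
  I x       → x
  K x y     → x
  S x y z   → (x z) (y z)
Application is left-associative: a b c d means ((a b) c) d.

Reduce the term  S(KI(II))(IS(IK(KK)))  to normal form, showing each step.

  start: S(KI(II))(IS(IK(KK)))
  [1] SI(IS(IK(KK)))
  [2] SI(S(IK(KK)))
  [3] SI(S(K(KK)))

Answer: normal form = SI(S(K(KK)))  (in 3 steps)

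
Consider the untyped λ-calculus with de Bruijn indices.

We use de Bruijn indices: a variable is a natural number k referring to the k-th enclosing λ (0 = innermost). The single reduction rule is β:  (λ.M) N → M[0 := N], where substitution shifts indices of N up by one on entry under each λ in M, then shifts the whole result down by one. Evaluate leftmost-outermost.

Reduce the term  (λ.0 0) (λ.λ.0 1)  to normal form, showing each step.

  start: (λ.0 0) (λ.λ.0 1)
  →1  (λ.λ.0 1) (λ.λ.0 1)
  →2  λ.0 (λ.λ.0 1)

Answer: normal form = λ.0 (λ.λ.0 1)  (in 2 steps)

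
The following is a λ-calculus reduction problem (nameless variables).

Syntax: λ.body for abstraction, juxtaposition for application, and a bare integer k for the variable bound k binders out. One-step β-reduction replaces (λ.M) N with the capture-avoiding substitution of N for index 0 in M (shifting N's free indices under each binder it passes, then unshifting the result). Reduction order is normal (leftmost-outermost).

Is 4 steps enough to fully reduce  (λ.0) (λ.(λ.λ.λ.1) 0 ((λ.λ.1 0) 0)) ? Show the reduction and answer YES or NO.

  start: (λ.0) (λ.(λ.λ.λ.1) 0 ((λ.λ.1 0) 0))
  step 1: λ.(λ.λ.λ.1) 0 ((λ.λ.1 0) 0)
  step 2: λ.(λ.λ.1) ((λ.λ.1 0) 0)
  step 3: λ.λ.(λ.λ.1 0) 1
  step 4: λ.λ.λ.2 0

Answer: YES — reaches normal form λ.λ.λ.2 0 in 4 ≤ 4 steps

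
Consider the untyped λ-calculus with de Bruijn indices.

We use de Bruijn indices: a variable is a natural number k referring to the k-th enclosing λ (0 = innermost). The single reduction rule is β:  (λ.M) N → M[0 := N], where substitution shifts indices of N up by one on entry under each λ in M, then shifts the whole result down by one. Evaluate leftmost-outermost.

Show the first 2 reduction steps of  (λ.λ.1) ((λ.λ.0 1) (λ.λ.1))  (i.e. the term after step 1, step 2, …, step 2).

Answer: after 2 steps: λ.λ.0 (λ.λ.1)

Reduction:
  start: (λ.λ.1) ((λ.λ.0 1) (λ.λ.1))
  [1] λ.(λ.λ.0 1) (λ.λ.1)
  [2] λ.λ.0 (λ.λ.1)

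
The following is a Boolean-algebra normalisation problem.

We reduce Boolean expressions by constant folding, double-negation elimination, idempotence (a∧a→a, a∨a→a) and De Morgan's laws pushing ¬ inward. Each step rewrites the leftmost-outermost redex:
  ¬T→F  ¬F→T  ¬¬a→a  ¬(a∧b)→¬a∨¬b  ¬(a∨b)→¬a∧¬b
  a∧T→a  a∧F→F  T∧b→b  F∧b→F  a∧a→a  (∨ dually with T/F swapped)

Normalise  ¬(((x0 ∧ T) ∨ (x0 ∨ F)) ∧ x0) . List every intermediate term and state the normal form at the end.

Answer: normal form = ¬x0  (in 10 steps)

Working:
  start: ¬(((x0 ∧ T) ∨ (x0 ∨ F)) ∧ x0)
  step 1: ¬((x0 ∧ T) ∨ (x0 ∨ F)) ∨ ¬x0
  step 2: (¬(x0 ∧ T) ∧ ¬(x0 ∨ F)) ∨ ¬x0
  step 3: ((¬x0 ∨ ¬T) ∧ ¬(x0 ∨ F)) ∨ ¬x0
  step 4: ((¬x0 ∨ F) ∧ ¬(x0 ∨ F)) ∨ ¬x0
  step 5: (¬x0 ∧ ¬(x0 ∨ F)) ∨ ¬x0
  step 6: (¬x0 ∧ (¬x0 ∧ ¬F)) ∨ ¬x0
  step 7: (¬x0 ∧ (¬x0 ∧ T)) ∨ ¬x0
  step 8: (¬x0 ∧ ¬x0) ∨ ¬x0
  step 9: ¬x0 ∨ ¬x0
  step 10: ¬x0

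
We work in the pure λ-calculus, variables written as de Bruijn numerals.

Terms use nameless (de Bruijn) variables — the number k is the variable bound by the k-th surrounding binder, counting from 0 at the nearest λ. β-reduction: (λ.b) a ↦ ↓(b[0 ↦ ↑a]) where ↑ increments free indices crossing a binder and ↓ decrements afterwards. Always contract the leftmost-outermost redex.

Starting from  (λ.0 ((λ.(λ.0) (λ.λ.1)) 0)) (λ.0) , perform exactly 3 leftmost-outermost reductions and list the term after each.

Answer: after 3 steps: (λ.0) (λ.λ.1)

Derivation:
  start: (λ.0 ((λ.(λ.0) (λ.λ.1)) 0)) (λ.0)
  →1  (λ.0) ((λ.(λ.0) (λ.λ.1)) (λ.0))
  →2  (λ.(λ.0) (λ.λ.1)) (λ.0)
  →3  (λ.0) (λ.λ.1)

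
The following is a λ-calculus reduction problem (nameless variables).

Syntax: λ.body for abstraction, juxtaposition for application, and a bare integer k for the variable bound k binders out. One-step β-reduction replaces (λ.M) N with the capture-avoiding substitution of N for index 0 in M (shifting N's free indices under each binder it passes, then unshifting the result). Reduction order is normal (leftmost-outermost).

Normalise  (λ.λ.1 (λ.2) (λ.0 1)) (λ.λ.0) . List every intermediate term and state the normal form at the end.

  start: (λ.λ.1 (λ.2) (λ.0 1)) (λ.λ.0)
  step 1: λ.(λ.λ.0) (λ.λ.λ.0) (λ.0 1)
  step 2: λ.(λ.0) (λ.0 1)
  step 3: λ.λ.0 1

Answer: normal form = λ.λ.0 1  (in 3 steps)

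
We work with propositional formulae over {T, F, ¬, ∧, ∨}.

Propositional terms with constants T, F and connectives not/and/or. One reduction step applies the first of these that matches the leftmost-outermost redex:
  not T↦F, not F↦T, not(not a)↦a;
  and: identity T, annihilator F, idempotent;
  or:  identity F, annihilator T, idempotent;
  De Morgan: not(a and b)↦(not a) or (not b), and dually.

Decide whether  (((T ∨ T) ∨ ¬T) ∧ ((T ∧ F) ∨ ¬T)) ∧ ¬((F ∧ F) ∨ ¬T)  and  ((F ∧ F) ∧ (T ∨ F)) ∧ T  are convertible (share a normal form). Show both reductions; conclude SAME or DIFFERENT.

Term A:
  start: (((T ∨ T) ∨ ¬T) ∧ ((T ∧ F) ∨ ¬T)) ∧ ¬((F ∧ F) ∨ ¬T)
  →1  ((T ∨ ¬T) ∧ ((T ∧ F) ∨ ¬T)) ∧ ¬((F ∧ F) ∨ ¬T)
  →2  (T ∧ ((T ∧ F) ∨ ¬T)) ∧ ¬((F ∧ F) ∨ ¬T)
  →3  ((T ∧ F) ∨ ¬T) ∧ ¬((F ∧ F) ∨ ¬T)
  →4  (F ∨ ¬T) ∧ ¬((F ∧ F) ∨ ¬T)
  →5  ¬T ∧ ¬((F ∧ F) ∨ ¬T)
  →6  F ∧ ¬((F ∧ F) ∨ ¬T)
  →7  F

Term B:
  start: ((F ∧ F) ∧ (T ∨ F)) ∧ T
  →1  (F ∧ F) ∧ (T ∨ F)
  →2  F ∧ (T ∨ F)
  →3  F

Answer: SAME — A ⇓ F, B ⇓ F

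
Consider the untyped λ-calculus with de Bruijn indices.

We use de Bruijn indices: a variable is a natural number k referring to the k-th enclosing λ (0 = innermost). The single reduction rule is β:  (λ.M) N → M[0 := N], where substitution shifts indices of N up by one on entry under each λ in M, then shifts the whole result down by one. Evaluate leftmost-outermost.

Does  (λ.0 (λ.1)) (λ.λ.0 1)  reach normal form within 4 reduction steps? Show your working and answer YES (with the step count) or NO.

Answer: YES — reaches normal form λ.0 (λ.λ.λ.0 1) in 2 ≤ 4 steps

Derivation:
  start: (λ.0 (λ.1)) (λ.λ.0 1)
  [1] (λ.λ.0 1) (λ.λ.λ.0 1)
  [2] λ.0 (λ.λ.λ.0 1)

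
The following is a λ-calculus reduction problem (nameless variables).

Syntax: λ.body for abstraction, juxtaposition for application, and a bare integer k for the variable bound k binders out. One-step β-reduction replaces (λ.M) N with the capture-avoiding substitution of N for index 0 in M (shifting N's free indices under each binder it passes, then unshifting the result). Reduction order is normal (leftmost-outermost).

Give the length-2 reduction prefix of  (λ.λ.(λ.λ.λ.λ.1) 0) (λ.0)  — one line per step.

Answer: after 2 steps: λ.λ.λ.λ.1

Reduction:
  start: (λ.λ.(λ.λ.λ.λ.1) 0) (λ.0)
  [1] λ.(λ.λ.λ.λ.1) 0
  [2] λ.λ.λ.λ.1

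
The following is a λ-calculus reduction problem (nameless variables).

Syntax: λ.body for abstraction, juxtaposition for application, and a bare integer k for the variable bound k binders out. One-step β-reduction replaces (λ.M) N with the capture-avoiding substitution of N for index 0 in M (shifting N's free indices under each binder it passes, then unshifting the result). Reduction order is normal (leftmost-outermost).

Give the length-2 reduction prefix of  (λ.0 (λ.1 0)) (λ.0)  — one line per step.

Answer: after 2 steps: λ.(λ.0) 0

Derivation:
  start: (λ.0 (λ.1 0)) (λ.0)
  step 1: (λ.0) (λ.(λ.0) 0)
  step 2: λ.(λ.0) 0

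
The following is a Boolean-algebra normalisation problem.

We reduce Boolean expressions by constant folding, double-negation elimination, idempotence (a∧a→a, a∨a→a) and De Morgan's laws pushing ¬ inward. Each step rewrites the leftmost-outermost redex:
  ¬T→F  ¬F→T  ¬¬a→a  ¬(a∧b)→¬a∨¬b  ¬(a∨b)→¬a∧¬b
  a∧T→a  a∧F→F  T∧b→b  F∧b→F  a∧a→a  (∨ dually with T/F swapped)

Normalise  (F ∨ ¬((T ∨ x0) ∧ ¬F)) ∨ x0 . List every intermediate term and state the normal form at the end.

  start: (F ∨ ¬((T ∨ x0) ∧ ¬F)) ∨ x0
  step 1: ¬((T ∨ x0) ∧ ¬F) ∨ x0
  step 2: (¬(T ∨ x0) ∨ ¬¬F) ∨ x0
  step 3: ((¬T ∧ ¬x0) ∨ ¬¬F) ∨ x0
  step 4: ((F ∧ ¬x0) ∨ ¬¬F) ∨ x0
  step 5: (F ∨ ¬¬F) ∨ x0
  step 6: ¬¬F ∨ x0
  step 7: F ∨ x0
  step 8: x0

Answer: normal form = x0  (in 8 steps)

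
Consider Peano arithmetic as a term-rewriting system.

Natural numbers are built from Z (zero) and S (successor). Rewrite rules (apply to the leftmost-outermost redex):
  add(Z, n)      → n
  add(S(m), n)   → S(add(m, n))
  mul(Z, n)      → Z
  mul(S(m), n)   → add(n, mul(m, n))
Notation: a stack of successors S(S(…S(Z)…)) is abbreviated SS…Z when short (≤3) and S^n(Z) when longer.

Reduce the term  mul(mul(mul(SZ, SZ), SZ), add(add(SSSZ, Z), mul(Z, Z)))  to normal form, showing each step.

  start: mul(mul(mul(SZ, SZ), SZ), add(add(SSSZ, Z), mul(Z, Z)))
  step 1: mul(mul(add(SZ, mul(Z, SZ)), SZ), add(add(SSSZ, Z), mul(Z, Z)))
  step 2: mul(mul(S(add(Z, mul(Z, SZ))), SZ), add(add(SSSZ, Z), mul(Z, Z)))
  step 3: mul(add(SZ, mul(add(Z, mul(Z, SZ)), SZ)), add(add(SSSZ, Z), mul(Z, Z)))
  step 4: mul(S(add(Z, mul(add(Z, mul(Z, SZ)), SZ))), add(add(SSSZ, Z), mul(Z, Z)))
  step 5: add(add(add(SSSZ, Z), mul(Z, Z)), mul(add(Z, mul(add(Z, mul(Z, SZ)), SZ)), add(add(SSSZ, Z), mul(Z, Z))))
  step 6: add(add(S(add(SSZ, Z)), mul(Z, Z)), mul(add(Z, mul(add(Z, mul(Z, SZ)), SZ)), add(add(SSSZ, Z), mul(Z, Z))))
  step 7: add(S(add(add(SSZ, Z), mul(Z, Z))), mul(add(Z, mul(add(Z, mul(Z, SZ)), SZ)), add(add(SSSZ, Z), mul(Z, Z))))
  step 8: S(add(add(add(SSZ, Z), mul(Z, Z)), mul(add(Z, mul(add(Z, mul(Z, SZ)), SZ)), add(add(SSSZ, Z), mul(Z, Z)))))
  step 9: S(add(add(S(add(SZ, Z)), mul(Z, Z)), mul(add(Z, mul(add(Z, mul(Z, SZ)), SZ)), add(add(SSSZ, Z), mul(Z, Z)))))
  step 10: S(add(S(add(add(SZ, Z), mul(Z, Z))), mul(add(Z, mul(add(Z, mul(Z, SZ)), SZ)), add(add(SSSZ, Z), mul(Z, Z)))))
  step 11: S(S(add(add(add(SZ, Z), mul(Z, Z)), mul(add(Z, mul(add(Z, mul(Z, SZ)), SZ)), add(add(SSSZ, Z), mul(Z, Z))))))
  step 12: S(S(add(add(S(add(Z, Z)), mul(Z, Z)), mul(add(Z, mul(add(Z, mul(Z, SZ)), SZ)), add(add(SSSZ, Z), mul(Z, Z))))))
  step 13: S(S(add(S(add(add(Z, Z), mul(Z, Z))), mul(add(Z, mul(add(Z, mul(Z, SZ)), SZ)), add(add(SSSZ, Z), mul(Z, Z))))))
  step 14: S(S(S(add(add(add(Z, Z), mul(Z, Z)), mul(add(Z, mul(add(Z, mul(Z, SZ)), SZ)), add(add(SSSZ, Z), mul(Z, Z)))))))
  step 15: S(S(S(add(add(Z, mul(Z, Z)), mul(add(Z, mul(add(Z, mul(Z, SZ)), SZ)), add(add(SSSZ, Z), mul(Z, Z)))))))
  step 16: S(S(S(add(mul(Z, Z), mul(add(Z, mul(add(Z, mul(Z, SZ)), SZ)), add(add(SSSZ, Z), mul(Z, Z)))))))
  step 17: S(S(S(add(Z, mul(add(Z, mul(add(Z, mul(Z, SZ)), SZ)), add(add(SSSZ, Z), mul(Z, Z)))))))
  step 18: S(S(S(mul(add(Z, mul(add(Z, mul(Z, SZ)), SZ)), add(add(SSSZ, Z), mul(Z, Z))))))
  step 19: S(S(S(mul(mul(add(Z, mul(Z, SZ)), SZ), add(add(SSSZ, Z), mul(Z, Z))))))
  step 20: S(S(S(mul(mul(mul(Z, SZ), SZ), add(add(SSSZ, Z), mul(Z, Z))))))
  step 21: S(S(S(mul(mul(Z, SZ), add(add(SSSZ, Z), mul(Z, Z))))))
  step 22: S(S(S(mul(Z, add(add(SSSZ, Z), mul(Z, Z))))))
  step 23: SSSZ

Answer: normal form = SSSZ  (in 23 steps)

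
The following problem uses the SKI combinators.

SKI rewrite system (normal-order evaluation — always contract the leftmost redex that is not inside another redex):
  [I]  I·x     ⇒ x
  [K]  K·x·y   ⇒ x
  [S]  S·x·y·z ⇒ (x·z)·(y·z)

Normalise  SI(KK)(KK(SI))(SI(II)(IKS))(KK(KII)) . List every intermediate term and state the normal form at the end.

Answer: normal form = KK  (in 6 steps)

Derivation:
  start: SI(KK)(KK(SI))(SI(II)(IKS))(KK(KII))
  step 1: I(KK(SI))(KK(KK(SI)))(SI(II)(IKS))(KK(KII))
  step 2: KK(SI)(KK(KK(SI)))(SI(II)(IKS))(KK(KII))
  step 3: K(KK(KK(SI)))(SI(II)(IKS))(KK(KII))
  step 4: KK(KK(SI))(KK(KII))
  step 5: K(KK(KII))
  step 6: KK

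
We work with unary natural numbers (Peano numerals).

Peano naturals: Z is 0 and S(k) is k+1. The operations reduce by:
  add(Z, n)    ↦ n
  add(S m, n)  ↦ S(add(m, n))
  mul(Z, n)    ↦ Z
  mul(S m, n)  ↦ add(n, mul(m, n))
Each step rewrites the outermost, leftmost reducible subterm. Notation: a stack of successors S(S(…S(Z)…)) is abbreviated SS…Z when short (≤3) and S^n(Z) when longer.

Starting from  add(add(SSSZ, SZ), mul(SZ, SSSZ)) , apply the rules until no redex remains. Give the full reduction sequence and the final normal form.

Answer: normal form = S^7(Z)  (in 15 steps)

Derivation:
  start: add(add(SSSZ, SZ), mul(SZ, SSSZ))
  step 1: add(S(add(SSZ, SZ)), mul(SZ, SSSZ))
  step 2: S(add(add(SSZ, SZ), mul(SZ, SSSZ)))
  step 3: S(add(S(add(SZ, SZ)), mul(SZ, SSSZ)))
  step 4: S(S(add(add(SZ, SZ), mul(SZ, SSSZ))))
  step 5: S(S(add(S(add(Z, SZ)), mul(SZ, SSSZ))))
  step 6: S(S(S(add(add(Z, SZ), mul(SZ, SSSZ)))))
  step 7: S(S(S(add(SZ, mul(SZ, SSSZ)))))
  step 8: S(S(S(S(add(Z, mul(SZ, SSSZ))))))
  step 9: S(S(S(S(mul(SZ, SSSZ)))))
  step 10: S(S(S(S(add(SSSZ, mul(Z, SSSZ))))))
  step 11: S(S(S(S(S(add(SSZ, mul(Z, SSSZ)))))))
  step 12: S(S(S(S(S(S(add(SZ, mul(Z, SSSZ))))))))
  step 13: S(S(S(S(S(S(S(add(Z, mul(Z, SSSZ)))))))))
  step 14: S(S(S(S(S(S(S(mul(Z, SSSZ))))))))
  step 15: S^7(Z)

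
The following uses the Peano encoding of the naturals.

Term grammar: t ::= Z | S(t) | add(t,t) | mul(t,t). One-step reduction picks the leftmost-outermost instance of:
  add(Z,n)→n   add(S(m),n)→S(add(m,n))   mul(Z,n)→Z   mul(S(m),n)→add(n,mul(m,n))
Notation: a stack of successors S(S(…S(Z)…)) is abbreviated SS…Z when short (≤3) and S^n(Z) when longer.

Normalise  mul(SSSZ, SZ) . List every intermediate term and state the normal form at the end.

  start: mul(SSSZ, SZ)
  →1  add(SZ, mul(SSZ, SZ))
  →2  S(add(Z, mul(SSZ, SZ)))
  →3  S(mul(SSZ, SZ))
  →4  S(add(SZ, mul(SZ, SZ)))
  →5  S(S(add(Z, mul(SZ, SZ))))
  →6  S(S(mul(SZ, SZ)))
  →7  S(S(add(SZ, mul(Z, SZ))))
  →8  S(S(S(add(Z, mul(Z, SZ)))))
  →9  S(S(S(mul(Z, SZ))))
  →10  SSSZ

Answer: normal form = SSSZ  (in 10 steps)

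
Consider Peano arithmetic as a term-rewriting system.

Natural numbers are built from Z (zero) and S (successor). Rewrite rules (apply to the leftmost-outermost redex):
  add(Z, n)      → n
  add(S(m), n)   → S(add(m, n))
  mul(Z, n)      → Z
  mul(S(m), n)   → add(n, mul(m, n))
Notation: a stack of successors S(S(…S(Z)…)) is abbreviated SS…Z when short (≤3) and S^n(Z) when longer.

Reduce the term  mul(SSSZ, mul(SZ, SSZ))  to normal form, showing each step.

Answer: normal form = S^6(Z)  (in 28 steps)

Reduction:
  start: mul(SSSZ, mul(SZ, SSZ))
  [1] add(mul(SZ, SSZ), mul(SSZ, mul(SZ, SSZ)))
  [2] add(add(SSZ, mul(Z, SSZ)), mul(SSZ, mul(SZ, SSZ)))
  [3] add(S(add(SZ, mul(Z, SSZ))), mul(SSZ, mul(SZ, SSZ)))
  [4] S(add(add(SZ, mul(Z, SSZ)), mul(SSZ, mul(SZ, SSZ))))
  [5] S(add(S(add(Z, mul(Z, SSZ))), mul(SSZ, mul(SZ, SSZ))))
  [6] S(S(add(add(Z, mul(Z, SSZ)), mul(SSZ, mul(SZ, SSZ)))))
  [7] S(S(add(mul(Z, SSZ), mul(SSZ, mul(SZ, SSZ)))))
  [8] S(S(add(Z, mul(SSZ, mul(SZ, SSZ)))))
  [9] S(S(mul(SSZ, mul(SZ, SSZ))))
  [10] S(S(add(mul(SZ, SSZ), mul(SZ, mul(SZ, SSZ)))))
  [11] S(S(add(add(SSZ, mul(Z, SSZ)), mul(SZ, mul(SZ, SSZ)))))
  [12] S(S(add(S(add(SZ, mul(Z, SSZ))), mul(SZ, mul(SZ, SSZ)))))
  [13] S(S(S(add(add(SZ, mul(Z, SSZ)), mul(SZ, mul(SZ, SSZ))))))
  [14] S(S(S(add(S(add(Z, mul(Z, SSZ))), mul(SZ, mul(SZ, SSZ))))))
  [15] S(S(S(S(add(add(Z, mul(Z, SSZ)), mul(SZ, mul(SZ, SSZ)))))))
  [16] S(S(S(S(add(mul(Z, SSZ), mul(SZ, mul(SZ, SSZ)))))))
  [17] S(S(S(S(add(Z, mul(SZ, mul(SZ, SSZ)))))))
  [18] S(S(S(S(mul(SZ, mul(SZ, SSZ))))))
  [19] S(S(S(S(add(mul(SZ, SSZ), mul(Z, mul(SZ, SSZ)))))))
  [20] S(S(S(S(add(add(SSZ, mul(Z, SSZ)), mul(Z, mul(SZ, SSZ)))))))
  [21] S(S(S(S(add(S(add(SZ, mul(Z, SSZ))), mul(Z, mul(SZ, SSZ)))))))
  [22] S(S(S(S(S(add(add(SZ, mul(Z, SSZ)), mul(Z, mul(SZ, SSZ))))))))
  [23] S(S(S(S(S(add(S(add(Z, mul(Z, SSZ))), mul(Z, mul(SZ, SSZ))))))))
  [24] S(S(S(S(S(S(add(add(Z, mul(Z, SSZ)), mul(Z, mul(SZ, SSZ)))))))))
  [25] S(S(S(S(S(S(add(mul(Z, SSZ), mul(Z, mul(SZ, SSZ)))))))))
  [26] S(S(S(S(S(S(add(Z, mul(Z, mul(SZ, SSZ)))))))))
  [27] S(S(S(S(S(S(mul(Z, mul(SZ, SSZ))))))))
  [28] S^6(Z)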